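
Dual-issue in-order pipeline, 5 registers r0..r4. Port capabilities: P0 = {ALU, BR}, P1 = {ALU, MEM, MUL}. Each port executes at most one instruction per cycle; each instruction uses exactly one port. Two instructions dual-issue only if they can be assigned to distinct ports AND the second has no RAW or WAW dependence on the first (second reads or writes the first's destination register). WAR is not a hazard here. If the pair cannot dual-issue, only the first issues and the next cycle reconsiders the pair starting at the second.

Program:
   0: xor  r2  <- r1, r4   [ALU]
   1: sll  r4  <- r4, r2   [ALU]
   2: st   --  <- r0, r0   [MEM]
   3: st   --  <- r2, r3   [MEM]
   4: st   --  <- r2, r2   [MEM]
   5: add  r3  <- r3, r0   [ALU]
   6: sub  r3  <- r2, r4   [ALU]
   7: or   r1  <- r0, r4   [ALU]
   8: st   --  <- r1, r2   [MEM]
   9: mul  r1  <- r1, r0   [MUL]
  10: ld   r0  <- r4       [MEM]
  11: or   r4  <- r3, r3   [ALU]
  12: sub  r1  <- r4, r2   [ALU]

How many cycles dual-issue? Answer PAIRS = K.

  cy0 -> i0 (xor) RAW r2
  cy1 -> i1,i2 (sll;st) pair
  cy2 -> i3 (st) no-port MEM/MEM
  cy3 -> i4,i5 (st;add) pair
  cy4 -> i6,i7 (sub;or) pair
  cy5 -> i8 (st) no-port MEM/MUL
  cy6 -> i9 (mul) no-port MUL/MEM
  cy7 -> i10,i11 (ld;or) pair
  cy8 -> i12 (sub) tail

PAIRS = 4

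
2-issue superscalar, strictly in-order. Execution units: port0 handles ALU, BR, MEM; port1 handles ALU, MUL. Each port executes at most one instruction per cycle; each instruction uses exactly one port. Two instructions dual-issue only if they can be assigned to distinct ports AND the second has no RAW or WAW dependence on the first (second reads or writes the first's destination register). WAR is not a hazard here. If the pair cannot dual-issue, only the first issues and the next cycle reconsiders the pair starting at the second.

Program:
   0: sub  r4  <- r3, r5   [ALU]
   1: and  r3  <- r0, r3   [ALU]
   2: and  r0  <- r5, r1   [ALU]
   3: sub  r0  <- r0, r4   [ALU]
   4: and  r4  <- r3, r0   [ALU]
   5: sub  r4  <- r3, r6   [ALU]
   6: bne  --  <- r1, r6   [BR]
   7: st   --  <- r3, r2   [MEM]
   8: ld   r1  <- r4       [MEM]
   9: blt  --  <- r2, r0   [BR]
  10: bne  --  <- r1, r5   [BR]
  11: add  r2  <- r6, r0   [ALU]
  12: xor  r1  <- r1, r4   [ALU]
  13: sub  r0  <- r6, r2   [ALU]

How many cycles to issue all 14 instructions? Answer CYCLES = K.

c0: i0&i1 sub.ALU/and.ALU  2-wide
c1: i2 and.ALU  RAW+WAW r0
c2: i3 sub.ALU  RAW r0
c3: i4 and.ALU  WAW r4
c4: i5&i6 sub.ALU/bne.BR  2-wide
c5: i7 st.MEM  no-port MEM/MEM
c6: i8 ld.MEM  no-port MEM/BR
c7: i9 blt.BR  no-port BR/BR
c8: i10&i11 bne.BR/add.ALU  2-wide
c9: i12&i13 xor.ALU/sub.ALU  2-wide

CYCLES = 10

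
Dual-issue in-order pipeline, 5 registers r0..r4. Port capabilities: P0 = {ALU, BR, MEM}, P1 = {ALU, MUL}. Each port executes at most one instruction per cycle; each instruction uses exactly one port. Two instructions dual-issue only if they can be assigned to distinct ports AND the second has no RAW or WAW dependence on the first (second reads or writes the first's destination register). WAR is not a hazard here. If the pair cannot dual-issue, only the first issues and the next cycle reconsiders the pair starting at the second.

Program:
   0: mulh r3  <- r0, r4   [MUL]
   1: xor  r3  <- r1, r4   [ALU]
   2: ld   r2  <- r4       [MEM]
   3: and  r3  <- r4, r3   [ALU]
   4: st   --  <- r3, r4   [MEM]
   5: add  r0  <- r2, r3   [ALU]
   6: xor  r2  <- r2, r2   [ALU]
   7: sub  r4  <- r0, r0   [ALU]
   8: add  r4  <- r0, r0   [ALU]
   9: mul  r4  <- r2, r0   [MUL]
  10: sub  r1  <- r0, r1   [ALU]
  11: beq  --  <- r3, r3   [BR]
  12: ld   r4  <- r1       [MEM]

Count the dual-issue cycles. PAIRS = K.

t=0 i0:mulh.MUL ; WAW r3
t=1 i1&i2:xor.ALU;ld.MEM ; dual
t=2 i3:and.ALU ; RAW r3
t=3 i4&i5:st.MEM;add.ALU ; dual
t=4 i6&i7:xor.ALU;sub.ALU ; dual
t=5 i8:add.ALU ; WAW r4
t=6 i9&i10:mul.MUL;sub.ALU ; dual
t=7 i11:beq.BR ; no-port BR/MEM
t=8 i12:ld.MEM ; tail

PAIRS = 4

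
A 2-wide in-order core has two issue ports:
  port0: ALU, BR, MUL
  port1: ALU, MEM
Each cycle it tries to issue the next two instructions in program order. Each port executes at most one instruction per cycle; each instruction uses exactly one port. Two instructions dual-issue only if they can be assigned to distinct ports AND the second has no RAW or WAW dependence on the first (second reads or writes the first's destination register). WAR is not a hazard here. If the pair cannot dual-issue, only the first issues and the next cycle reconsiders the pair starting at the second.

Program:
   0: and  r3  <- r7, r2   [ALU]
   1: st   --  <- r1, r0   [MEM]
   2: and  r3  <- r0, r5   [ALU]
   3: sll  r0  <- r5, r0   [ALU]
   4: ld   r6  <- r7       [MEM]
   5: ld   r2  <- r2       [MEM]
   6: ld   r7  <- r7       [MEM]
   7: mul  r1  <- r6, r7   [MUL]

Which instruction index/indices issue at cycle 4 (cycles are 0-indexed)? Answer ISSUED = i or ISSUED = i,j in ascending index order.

ISSUED = 6

c0: i0&i1 and.ALU+st.MEM  2-wide
c1: i2&i3 and.ALU+sll.ALU  2-wide
c2: i4 ld.MEM  no-port MEM/MEM
c3: i5 ld.MEM  no-port MEM/MEM
c4: i6 ld.MEM  RAW r7
c5: i7 mul.MUL  tail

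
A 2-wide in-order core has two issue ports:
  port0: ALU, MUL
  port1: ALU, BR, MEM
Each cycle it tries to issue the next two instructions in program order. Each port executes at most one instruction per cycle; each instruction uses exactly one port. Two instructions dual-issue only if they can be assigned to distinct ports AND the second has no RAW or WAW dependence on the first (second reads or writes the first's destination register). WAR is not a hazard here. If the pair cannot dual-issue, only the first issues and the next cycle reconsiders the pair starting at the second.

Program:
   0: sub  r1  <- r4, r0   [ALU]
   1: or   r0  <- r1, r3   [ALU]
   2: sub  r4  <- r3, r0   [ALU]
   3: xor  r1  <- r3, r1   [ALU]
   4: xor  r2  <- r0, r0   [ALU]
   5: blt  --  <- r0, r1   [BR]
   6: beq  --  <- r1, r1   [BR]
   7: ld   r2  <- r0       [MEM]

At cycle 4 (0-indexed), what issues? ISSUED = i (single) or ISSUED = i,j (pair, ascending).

  cy0 -> i0 (sub) RAW r1
  cy1 -> i1 (or) RAW r0
  cy2 -> i2,i3 (sub xor) pair
  cy3 -> i4,i5 (xor blt) pair
  cy4 -> i6 (beq) no-port BR/MEM
  cy5 -> i7 (ld) tail

ISSUED = 6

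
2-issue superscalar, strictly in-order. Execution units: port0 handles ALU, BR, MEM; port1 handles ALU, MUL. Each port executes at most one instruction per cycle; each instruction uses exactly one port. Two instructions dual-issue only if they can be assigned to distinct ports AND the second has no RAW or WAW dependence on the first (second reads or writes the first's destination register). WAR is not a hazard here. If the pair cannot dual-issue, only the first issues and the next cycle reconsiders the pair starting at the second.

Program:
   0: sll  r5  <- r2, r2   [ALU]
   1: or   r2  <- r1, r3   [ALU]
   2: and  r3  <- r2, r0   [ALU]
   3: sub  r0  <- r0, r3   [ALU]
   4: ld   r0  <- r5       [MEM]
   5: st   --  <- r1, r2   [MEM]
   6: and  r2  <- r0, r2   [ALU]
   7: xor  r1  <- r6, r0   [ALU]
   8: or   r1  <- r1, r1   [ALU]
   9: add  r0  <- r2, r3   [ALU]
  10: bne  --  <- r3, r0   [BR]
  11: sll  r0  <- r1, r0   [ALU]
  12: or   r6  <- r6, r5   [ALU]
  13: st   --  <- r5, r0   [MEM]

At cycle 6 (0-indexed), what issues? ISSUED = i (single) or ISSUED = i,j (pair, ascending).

0. sll/or @i0&i1  | dual
1. and @i2  | RAW r3
2. sub @i3  | WAW r0
3. ld @i4  | no-port MEM/MEM
4. st/and @i5&i6  | dual
5. xor @i7  | RAW+WAW r1
6. or/add @i8&i9  | dual
7. bne/sll @i10&i11  | dual
8. or/st @i12&i13  | dual

ISSUED = 8,9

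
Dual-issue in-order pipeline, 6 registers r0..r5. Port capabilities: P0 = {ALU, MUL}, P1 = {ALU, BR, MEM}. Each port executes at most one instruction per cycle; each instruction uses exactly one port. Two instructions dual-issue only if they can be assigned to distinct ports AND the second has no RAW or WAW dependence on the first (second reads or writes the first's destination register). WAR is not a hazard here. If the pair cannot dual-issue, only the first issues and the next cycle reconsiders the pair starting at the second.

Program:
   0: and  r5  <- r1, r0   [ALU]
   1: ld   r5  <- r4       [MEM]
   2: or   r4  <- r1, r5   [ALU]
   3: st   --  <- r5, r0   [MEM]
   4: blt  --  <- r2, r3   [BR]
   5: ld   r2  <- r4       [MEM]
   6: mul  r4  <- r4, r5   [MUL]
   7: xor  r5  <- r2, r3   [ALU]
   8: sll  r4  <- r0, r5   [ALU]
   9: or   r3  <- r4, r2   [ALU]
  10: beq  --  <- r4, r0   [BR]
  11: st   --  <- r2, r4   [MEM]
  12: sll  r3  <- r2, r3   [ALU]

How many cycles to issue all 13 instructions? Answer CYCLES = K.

CYCLES = 9

c0: i0 and  WAW r5
c1: i1 ld  RAW r5
c2: i2+i3 or/st  dual
c3: i4 blt  no-port BR/MEM
c4: i5+i6 ld/mul  dual
c5: i7 xor  RAW r5
c6: i8 sll  RAW r4
c7: i9+i10 or/beq  dual
c8: i11+i12 st/sll  dual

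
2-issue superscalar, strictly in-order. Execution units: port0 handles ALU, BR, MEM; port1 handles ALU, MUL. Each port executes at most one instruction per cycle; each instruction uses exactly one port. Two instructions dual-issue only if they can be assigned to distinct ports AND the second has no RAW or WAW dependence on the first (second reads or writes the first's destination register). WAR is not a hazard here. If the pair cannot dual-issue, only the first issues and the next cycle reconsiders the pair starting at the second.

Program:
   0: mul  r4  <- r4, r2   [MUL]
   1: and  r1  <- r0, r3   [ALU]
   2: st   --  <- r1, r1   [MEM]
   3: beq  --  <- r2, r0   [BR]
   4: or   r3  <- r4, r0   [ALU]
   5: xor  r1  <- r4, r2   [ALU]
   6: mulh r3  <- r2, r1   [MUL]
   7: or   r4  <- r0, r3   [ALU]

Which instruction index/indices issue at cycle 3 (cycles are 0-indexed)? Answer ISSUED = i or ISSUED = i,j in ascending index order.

  cy0 -> i0,i1 (mul/and) 2-wide
  cy1 -> i2 (st) no-port MEM/BR
  cy2 -> i3,i4 (beq/or) 2-wide
  cy3 -> i5 (xor) RAW r1
  cy4 -> i6 (mulh) RAW r3
  cy5 -> i7 (or) tail

ISSUED = 5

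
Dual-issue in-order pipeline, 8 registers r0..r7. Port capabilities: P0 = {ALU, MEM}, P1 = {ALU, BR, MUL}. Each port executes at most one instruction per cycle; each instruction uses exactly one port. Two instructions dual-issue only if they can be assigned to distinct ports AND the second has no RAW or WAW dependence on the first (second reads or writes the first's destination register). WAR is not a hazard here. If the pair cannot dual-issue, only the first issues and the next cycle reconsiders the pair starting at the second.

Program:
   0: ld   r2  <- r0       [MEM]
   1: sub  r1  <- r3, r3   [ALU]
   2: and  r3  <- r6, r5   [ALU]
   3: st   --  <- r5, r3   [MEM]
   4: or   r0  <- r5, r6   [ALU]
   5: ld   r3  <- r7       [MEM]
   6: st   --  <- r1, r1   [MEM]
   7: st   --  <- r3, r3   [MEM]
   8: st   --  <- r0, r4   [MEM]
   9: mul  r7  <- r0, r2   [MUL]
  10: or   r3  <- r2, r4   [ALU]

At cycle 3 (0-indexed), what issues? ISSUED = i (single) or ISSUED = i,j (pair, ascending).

#0 head=0: ld.MEM sub.ALU i0,i1 pair
#1 head=2: and.ALU i2 RAW r3
#2 head=3: st.MEM or.ALU i3,i4 pair
#3 head=5: ld.MEM i5 no-port MEM/MEM
#4 head=6: st.MEM i6 no-port MEM/MEM
#5 head=7: st.MEM i7 no-port MEM/MEM
#6 head=8: st.MEM mul.MUL i8,i9 pair
#7 head=10: or.ALU i10 tail

ISSUED = 5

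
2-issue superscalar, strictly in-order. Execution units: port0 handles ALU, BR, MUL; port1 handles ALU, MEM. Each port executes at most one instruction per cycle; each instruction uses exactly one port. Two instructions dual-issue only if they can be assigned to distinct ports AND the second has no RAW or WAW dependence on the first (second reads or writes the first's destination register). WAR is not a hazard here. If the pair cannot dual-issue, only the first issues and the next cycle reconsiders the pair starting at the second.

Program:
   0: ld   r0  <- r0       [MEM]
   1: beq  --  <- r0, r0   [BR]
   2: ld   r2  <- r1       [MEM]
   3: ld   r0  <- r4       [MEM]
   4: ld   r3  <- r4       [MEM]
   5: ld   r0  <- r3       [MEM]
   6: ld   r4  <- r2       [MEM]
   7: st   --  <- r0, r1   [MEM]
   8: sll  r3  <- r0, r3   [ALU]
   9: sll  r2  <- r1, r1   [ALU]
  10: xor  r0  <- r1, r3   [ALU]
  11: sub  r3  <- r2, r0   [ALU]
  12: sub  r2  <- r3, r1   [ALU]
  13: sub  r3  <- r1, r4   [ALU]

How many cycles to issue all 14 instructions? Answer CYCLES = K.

[0] i0  ld.MEM  -- RAW r0
[1] i1,i2  beq.BR+ld.MEM  -- 2-wide
[2] i3  ld.MEM  -- no-port MEM/MEM
[3] i4  ld.MEM  -- no-port MEM/MEM
[4] i5  ld.MEM  -- no-port MEM/MEM
[5] i6  ld.MEM  -- no-port MEM/MEM
[6] i7,i8  st.MEM+sll.ALU  -- 2-wide
[7] i9,i10  sll.ALU+xor.ALU  -- 2-wide
[8] i11  sub.ALU  -- RAW r3
[9] i12,i13  sub.ALU+sub.ALU  -- 2-wide

CYCLES = 10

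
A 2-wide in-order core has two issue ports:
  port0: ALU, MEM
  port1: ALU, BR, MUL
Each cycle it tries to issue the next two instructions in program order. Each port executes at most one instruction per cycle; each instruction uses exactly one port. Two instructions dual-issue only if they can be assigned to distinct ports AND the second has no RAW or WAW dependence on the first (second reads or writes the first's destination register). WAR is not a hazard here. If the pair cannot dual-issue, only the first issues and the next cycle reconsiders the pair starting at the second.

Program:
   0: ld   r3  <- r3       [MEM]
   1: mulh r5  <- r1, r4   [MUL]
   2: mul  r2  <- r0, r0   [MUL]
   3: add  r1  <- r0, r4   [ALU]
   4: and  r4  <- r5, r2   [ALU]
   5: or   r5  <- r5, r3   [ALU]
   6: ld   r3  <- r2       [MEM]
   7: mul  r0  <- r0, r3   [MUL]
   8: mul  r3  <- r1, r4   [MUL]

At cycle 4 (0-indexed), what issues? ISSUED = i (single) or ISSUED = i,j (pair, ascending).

ISSUED = 7

t=0 i0,i1:ld.MEM;mulh.MUL ; 2-wide
t=1 i2,i3:mul.MUL;add.ALU ; 2-wide
t=2 i4,i5:and.ALU;or.ALU ; 2-wide
t=3 i6:ld.MEM ; RAW r3
t=4 i7:mul.MUL ; no-port MUL/MUL
t=5 i8:mul.MUL ; tail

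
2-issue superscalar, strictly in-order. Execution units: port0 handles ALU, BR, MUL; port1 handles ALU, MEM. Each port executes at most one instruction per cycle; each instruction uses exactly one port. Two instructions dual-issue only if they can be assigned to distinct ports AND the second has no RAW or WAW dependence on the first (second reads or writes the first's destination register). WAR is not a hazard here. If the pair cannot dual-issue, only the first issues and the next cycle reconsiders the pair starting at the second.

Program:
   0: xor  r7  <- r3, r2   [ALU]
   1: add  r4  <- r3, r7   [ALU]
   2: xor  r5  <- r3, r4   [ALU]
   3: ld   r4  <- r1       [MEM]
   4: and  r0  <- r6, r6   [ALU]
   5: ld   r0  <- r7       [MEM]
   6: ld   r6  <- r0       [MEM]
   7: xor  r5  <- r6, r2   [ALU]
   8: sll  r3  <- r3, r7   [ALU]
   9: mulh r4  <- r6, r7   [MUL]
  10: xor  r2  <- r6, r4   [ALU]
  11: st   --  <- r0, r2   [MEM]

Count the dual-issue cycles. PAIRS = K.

PAIRS = 2

t=0 i0:xor.ALU ; RAW r7
t=1 i1:add.ALU ; RAW r4
t=2 i2,i3:xor.ALU;ld.MEM ; dual
t=3 i4:and.ALU ; WAW r0
t=4 i5:ld.MEM ; no-port MEM/MEM
t=5 i6:ld.MEM ; RAW r6
t=6 i7,i8:xor.ALU;sll.ALU ; dual
t=7 i9:mulh.MUL ; RAW r4
t=8 i10:xor.ALU ; RAW r2
t=9 i11:st.MEM ; tail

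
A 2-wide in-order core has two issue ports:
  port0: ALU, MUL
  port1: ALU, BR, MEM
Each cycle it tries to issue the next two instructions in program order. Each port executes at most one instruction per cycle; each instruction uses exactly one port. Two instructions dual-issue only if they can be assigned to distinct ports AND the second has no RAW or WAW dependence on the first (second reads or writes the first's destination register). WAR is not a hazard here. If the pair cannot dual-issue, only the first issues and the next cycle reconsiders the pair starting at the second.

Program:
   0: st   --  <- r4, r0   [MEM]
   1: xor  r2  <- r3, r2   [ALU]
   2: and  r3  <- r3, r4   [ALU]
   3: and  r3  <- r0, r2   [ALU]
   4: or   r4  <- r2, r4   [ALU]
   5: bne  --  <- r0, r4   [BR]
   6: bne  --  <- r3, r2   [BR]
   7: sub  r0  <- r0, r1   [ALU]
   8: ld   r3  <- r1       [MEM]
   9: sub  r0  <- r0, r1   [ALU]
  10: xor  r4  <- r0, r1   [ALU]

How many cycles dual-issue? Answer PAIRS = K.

PAIRS = 4

t=0 i0/i1:st+xor ; pair
t=1 i2:and ; WAW r3
t=2 i3/i4:and+or ; pair
t=3 i5:bne ; no-port BR/BR
t=4 i6/i7:bne+sub ; pair
t=5 i8/i9:ld+sub ; pair
t=6 i10:xor ; tail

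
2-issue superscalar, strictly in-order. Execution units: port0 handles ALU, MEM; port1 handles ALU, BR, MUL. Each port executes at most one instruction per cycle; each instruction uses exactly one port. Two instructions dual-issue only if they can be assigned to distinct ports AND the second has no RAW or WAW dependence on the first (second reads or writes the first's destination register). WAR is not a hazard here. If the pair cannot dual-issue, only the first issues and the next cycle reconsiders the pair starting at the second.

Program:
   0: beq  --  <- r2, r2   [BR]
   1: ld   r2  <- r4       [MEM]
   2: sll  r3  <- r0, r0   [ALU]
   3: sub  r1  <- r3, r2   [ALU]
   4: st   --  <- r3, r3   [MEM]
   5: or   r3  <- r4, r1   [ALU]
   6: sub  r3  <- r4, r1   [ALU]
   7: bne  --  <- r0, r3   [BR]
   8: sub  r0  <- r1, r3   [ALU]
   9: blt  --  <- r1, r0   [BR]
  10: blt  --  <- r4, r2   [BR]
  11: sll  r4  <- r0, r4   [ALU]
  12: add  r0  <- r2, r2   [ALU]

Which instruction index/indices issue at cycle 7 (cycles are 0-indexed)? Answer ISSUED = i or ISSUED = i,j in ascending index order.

ISSUED = 10,11

t=0 i0,i1:beq;ld ; dual
t=1 i2:sll ; RAW r3
t=2 i3,i4:sub;st ; dual
t=3 i5:or ; WAW r3
t=4 i6:sub ; RAW r3
t=5 i7,i8:bne;sub ; dual
t=6 i9:blt ; no-port BR/BR
t=7 i10,i11:blt;sll ; dual
t=8 i12:add ; tail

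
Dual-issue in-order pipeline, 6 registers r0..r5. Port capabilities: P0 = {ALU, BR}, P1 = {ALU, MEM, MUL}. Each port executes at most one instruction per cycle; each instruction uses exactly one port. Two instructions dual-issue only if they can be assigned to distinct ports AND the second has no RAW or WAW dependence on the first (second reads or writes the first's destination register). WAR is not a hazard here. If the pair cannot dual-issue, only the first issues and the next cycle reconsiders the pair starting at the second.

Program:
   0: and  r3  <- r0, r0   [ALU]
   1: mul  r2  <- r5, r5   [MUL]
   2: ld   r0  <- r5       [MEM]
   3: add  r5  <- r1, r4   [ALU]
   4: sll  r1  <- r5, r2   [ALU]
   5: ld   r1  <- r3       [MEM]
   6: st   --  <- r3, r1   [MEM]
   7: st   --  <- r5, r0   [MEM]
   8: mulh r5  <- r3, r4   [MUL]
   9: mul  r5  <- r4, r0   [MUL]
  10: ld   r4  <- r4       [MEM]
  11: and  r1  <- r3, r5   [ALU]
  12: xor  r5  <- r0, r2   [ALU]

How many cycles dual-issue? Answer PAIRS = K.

PAIRS = 3

t=0 i0&i1:and.ALU/mul.MUL ; dual
t=1 i2&i3:ld.MEM/add.ALU ; dual
t=2 i4:sll.ALU ; WAW r1
t=3 i5:ld.MEM ; no-port MEM/MEM
t=4 i6:st.MEM ; no-port MEM/MEM
t=5 i7:st.MEM ; no-port MEM/MUL
t=6 i8:mulh.MUL ; no-port MUL/MUL
t=7 i9:mul.MUL ; no-port MUL/MEM
t=8 i10&i11:ld.MEM/and.ALU ; dual
t=9 i12:xor.ALU ; tail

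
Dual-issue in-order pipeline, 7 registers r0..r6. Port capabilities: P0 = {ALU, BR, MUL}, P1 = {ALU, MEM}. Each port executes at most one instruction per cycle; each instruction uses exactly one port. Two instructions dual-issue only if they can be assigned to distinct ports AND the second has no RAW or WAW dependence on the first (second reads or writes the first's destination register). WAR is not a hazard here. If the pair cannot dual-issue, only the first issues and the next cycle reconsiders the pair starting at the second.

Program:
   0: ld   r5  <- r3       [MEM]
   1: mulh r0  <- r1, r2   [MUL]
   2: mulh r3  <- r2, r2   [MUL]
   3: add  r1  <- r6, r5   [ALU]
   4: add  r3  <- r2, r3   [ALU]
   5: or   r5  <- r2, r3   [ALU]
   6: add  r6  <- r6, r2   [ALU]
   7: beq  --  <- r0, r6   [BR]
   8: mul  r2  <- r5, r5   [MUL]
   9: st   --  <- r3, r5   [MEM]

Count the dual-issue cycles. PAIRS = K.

PAIRS = 4

t=0 i0/i1:ld.MEM;mulh.MUL ; pair
t=1 i2/i3:mulh.MUL;add.ALU ; pair
t=2 i4:add.ALU ; RAW r3
t=3 i5/i6:or.ALU;add.ALU ; pair
t=4 i7:beq.BR ; no-port BR/MUL
t=5 i8/i9:mul.MUL;st.MEM ; pair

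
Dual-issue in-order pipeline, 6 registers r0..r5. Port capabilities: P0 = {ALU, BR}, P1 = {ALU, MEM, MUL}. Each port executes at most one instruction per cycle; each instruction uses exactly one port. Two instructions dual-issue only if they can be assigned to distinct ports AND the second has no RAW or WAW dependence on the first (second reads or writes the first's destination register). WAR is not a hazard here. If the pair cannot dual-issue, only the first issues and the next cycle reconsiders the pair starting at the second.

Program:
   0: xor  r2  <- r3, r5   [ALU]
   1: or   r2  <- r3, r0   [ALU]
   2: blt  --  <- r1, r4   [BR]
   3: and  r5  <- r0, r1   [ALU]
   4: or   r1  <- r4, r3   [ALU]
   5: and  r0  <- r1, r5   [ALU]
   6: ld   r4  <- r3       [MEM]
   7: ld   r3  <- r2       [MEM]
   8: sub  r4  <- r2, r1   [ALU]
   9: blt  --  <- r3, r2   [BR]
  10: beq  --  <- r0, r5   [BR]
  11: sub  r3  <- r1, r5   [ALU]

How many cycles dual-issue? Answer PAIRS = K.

PAIRS = 5

0. xor.ALU @i0  | WAW r2
1. or.ALU blt.BR @i1,i2  | pair
2. and.ALU or.ALU @i3,i4  | pair
3. and.ALU ld.MEM @i5,i6  | pair
4. ld.MEM sub.ALU @i7,i8  | pair
5. blt.BR @i9  | no-port BR/BR
6. beq.BR sub.ALU @i10,i11  | pair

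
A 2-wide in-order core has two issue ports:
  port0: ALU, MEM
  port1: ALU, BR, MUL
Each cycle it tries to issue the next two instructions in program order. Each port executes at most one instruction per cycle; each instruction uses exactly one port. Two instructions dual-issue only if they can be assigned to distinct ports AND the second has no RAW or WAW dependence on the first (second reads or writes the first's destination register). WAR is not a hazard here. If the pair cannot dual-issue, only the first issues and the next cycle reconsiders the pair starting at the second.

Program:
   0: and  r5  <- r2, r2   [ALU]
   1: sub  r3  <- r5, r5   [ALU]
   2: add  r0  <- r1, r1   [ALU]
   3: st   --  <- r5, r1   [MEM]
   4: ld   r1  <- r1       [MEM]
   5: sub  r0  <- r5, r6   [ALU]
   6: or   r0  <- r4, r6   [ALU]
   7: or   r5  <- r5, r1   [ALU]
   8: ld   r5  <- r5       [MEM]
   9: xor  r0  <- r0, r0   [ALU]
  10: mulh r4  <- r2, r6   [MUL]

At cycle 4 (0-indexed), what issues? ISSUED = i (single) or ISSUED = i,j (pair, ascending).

ISSUED = 6,7

#0 head=0: and i0 RAW r5
#1 head=1: sub+add i1,i2 dual
#2 head=3: st i3 no-port MEM/MEM
#3 head=4: ld+sub i4,i5 dual
#4 head=6: or+or i6,i7 dual
#5 head=8: ld+xor i8,i9 dual
#6 head=10: mulh i10 tail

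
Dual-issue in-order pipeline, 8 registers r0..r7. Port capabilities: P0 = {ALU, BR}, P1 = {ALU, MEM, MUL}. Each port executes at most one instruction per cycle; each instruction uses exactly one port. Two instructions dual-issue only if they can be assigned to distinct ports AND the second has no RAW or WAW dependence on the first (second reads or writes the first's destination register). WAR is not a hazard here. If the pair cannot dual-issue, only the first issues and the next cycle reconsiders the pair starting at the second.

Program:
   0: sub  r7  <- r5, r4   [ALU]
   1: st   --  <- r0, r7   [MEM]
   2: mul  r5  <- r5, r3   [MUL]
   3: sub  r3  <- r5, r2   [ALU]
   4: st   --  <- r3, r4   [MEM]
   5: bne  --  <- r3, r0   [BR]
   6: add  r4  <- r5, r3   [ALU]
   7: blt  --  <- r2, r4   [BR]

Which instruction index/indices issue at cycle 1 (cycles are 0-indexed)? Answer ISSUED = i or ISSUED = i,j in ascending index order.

  cy0 -> i0 (sub) RAW r7
  cy1 -> i1 (st) no-port MEM/MUL
  cy2 -> i2 (mul) RAW r5
  cy3 -> i3 (sub) RAW r3
  cy4 -> i4+i5 (st+bne) 2-wide
  cy5 -> i6 (add) RAW r4
  cy6 -> i7 (blt) tail

ISSUED = 1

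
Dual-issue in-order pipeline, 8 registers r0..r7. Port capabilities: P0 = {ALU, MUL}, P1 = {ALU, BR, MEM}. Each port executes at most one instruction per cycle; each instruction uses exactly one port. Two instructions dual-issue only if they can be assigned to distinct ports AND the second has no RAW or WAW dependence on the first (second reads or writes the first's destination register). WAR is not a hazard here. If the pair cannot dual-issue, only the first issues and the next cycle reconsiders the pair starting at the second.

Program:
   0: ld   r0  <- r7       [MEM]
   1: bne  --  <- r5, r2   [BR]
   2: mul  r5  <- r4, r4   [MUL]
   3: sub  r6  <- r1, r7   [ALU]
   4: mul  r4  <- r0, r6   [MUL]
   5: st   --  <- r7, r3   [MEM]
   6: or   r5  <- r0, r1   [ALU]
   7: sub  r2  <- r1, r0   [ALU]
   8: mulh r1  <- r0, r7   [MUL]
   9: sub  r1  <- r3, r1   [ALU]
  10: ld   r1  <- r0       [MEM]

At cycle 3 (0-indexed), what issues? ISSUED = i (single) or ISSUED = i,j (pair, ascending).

c0: i0 ld.MEM  no-port MEM/BR
c1: i1,i2 bne.BR+mul.MUL  pair
c2: i3 sub.ALU  RAW r6
c3: i4,i5 mul.MUL+st.MEM  pair
c4: i6,i7 or.ALU+sub.ALU  pair
c5: i8 mulh.MUL  RAW+WAW r1
c6: i9 sub.ALU  WAW r1
c7: i10 ld.MEM  tail

ISSUED = 4,5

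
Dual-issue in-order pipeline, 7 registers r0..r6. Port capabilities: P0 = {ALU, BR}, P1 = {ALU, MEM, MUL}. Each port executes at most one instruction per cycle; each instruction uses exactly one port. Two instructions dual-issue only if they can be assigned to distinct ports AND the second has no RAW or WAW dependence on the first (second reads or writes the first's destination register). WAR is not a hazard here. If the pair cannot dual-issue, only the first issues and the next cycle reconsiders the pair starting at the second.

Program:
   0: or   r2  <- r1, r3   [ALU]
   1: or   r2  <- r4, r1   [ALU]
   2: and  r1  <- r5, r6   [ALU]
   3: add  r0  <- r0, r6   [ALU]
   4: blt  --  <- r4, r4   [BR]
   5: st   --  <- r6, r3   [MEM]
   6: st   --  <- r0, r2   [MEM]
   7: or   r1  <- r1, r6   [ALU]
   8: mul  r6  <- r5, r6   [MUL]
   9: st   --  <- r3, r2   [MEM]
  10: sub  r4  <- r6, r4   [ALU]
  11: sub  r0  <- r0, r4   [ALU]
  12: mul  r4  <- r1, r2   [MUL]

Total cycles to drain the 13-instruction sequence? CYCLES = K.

CYCLES = 8

0. or @i0  | WAW r2
1. or;and @i1/i2  | dual
2. add;blt @i3/i4  | dual
3. st @i5  | no-port MEM/MEM
4. st;or @i6/i7  | dual
5. mul @i8  | no-port MUL/MEM
6. st;sub @i9/i10  | dual
7. sub;mul @i11/i12  | dual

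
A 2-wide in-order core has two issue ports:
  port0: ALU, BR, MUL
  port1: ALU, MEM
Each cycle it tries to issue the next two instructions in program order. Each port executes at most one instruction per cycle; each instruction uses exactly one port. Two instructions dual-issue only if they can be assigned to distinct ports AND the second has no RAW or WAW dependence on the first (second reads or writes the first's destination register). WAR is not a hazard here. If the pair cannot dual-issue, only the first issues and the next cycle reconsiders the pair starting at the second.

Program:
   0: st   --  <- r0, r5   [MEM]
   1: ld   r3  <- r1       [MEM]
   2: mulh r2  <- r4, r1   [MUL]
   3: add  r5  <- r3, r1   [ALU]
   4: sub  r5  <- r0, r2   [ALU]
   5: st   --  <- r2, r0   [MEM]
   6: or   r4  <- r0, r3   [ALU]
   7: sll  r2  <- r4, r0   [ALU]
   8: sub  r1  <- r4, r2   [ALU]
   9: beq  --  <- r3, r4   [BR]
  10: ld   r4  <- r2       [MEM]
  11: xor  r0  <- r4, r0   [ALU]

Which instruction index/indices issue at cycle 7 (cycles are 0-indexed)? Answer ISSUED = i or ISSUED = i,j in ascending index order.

[0] i0  st  -- no-port MEM/MEM
[1] i1/i2  ld;mulh  -- dual
[2] i3  add  -- WAW r5
[3] i4/i5  sub;st  -- dual
[4] i6  or  -- RAW r4
[5] i7  sll  -- RAW r2
[6] i8/i9  sub;beq  -- dual
[7] i10  ld  -- RAW r4
[8] i11  xor  -- tail

ISSUED = 10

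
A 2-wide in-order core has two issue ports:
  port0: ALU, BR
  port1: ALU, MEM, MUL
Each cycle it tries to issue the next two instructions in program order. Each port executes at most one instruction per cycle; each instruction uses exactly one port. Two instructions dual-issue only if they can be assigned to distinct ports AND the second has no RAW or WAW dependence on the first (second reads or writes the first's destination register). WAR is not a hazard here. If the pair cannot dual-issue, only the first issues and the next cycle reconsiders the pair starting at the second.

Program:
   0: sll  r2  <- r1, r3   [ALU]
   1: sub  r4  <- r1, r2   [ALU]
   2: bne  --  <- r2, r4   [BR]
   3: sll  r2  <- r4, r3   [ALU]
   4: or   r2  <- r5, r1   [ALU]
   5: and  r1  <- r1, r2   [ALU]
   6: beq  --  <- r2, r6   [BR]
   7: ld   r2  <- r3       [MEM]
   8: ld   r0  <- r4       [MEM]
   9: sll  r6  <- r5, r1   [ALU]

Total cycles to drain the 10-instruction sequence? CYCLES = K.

0. sll.ALU @i0  | RAW r2
1. sub.ALU @i1  | RAW r4
2. bne.BR;sll.ALU @i2&i3  | dual
3. or.ALU @i4  | RAW r2
4. and.ALU;beq.BR @i5&i6  | dual
5. ld.MEM @i7  | no-port MEM/MEM
6. ld.MEM;sll.ALU @i8&i9  | dual

CYCLES = 7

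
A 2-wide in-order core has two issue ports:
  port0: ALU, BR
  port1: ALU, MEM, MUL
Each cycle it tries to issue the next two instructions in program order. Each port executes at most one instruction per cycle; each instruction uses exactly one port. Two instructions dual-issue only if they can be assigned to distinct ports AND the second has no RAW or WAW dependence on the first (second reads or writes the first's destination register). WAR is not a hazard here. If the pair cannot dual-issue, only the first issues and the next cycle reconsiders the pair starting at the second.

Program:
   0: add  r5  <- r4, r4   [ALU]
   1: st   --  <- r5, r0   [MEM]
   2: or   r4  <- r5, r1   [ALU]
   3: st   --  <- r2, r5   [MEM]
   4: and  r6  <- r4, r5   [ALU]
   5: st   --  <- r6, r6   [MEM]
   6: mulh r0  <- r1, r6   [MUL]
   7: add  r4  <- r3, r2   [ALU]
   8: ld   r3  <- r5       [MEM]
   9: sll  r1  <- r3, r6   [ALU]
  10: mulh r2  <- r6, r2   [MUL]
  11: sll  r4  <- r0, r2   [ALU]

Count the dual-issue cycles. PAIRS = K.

PAIRS = 4

  cy0 -> i0 (add.ALU) RAW r5
  cy1 -> i1&i2 (st.MEM;or.ALU) 2-wide
  cy2 -> i3&i4 (st.MEM;and.ALU) 2-wide
  cy3 -> i5 (st.MEM) no-port MEM/MUL
  cy4 -> i6&i7 (mulh.MUL;add.ALU) 2-wide
  cy5 -> i8 (ld.MEM) RAW r3
  cy6 -> i9&i10 (sll.ALU;mulh.MUL) 2-wide
  cy7 -> i11 (sll.ALU) tail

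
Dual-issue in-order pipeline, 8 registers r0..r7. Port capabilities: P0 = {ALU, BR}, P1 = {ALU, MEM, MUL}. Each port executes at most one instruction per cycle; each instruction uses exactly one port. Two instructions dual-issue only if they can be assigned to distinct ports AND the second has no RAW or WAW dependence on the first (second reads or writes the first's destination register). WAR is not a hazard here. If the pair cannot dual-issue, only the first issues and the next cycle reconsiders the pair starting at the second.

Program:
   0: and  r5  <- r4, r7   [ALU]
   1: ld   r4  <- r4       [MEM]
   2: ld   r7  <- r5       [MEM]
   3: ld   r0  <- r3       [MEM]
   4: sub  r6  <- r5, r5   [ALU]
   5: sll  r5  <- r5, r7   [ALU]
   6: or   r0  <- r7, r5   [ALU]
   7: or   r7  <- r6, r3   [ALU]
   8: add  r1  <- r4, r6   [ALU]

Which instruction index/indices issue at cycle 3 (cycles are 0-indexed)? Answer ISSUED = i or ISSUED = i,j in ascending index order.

0. and.ALU;ld.MEM @i0,i1  | dual
1. ld.MEM @i2  | no-port MEM/MEM
2. ld.MEM;sub.ALU @i3,i4  | dual
3. sll.ALU @i5  | RAW r5
4. or.ALU;or.ALU @i6,i7  | dual
5. add.ALU @i8  | tail

ISSUED = 5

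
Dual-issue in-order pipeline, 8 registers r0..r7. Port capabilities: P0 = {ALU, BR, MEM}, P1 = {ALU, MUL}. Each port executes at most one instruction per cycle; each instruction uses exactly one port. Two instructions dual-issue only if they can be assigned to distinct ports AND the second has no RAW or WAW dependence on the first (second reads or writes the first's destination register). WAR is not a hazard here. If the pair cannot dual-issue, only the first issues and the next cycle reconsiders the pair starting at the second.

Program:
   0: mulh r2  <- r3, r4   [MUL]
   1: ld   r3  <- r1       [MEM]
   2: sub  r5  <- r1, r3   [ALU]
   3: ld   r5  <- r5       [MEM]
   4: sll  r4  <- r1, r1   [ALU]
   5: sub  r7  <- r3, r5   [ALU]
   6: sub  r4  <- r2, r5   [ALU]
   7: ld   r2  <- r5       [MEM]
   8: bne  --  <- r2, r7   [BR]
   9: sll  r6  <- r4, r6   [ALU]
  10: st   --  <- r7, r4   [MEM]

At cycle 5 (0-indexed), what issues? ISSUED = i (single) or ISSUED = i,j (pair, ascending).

ISSUED = 8,9

#0 head=0: mulh.MUL+ld.MEM i0+i1 dual
#1 head=2: sub.ALU i2 RAW+WAW r5
#2 head=3: ld.MEM+sll.ALU i3+i4 dual
#3 head=5: sub.ALU+sub.ALU i5+i6 dual
#4 head=7: ld.MEM i7 no-port MEM/BR
#5 head=8: bne.BR+sll.ALU i8+i9 dual
#6 head=10: st.MEM i10 tail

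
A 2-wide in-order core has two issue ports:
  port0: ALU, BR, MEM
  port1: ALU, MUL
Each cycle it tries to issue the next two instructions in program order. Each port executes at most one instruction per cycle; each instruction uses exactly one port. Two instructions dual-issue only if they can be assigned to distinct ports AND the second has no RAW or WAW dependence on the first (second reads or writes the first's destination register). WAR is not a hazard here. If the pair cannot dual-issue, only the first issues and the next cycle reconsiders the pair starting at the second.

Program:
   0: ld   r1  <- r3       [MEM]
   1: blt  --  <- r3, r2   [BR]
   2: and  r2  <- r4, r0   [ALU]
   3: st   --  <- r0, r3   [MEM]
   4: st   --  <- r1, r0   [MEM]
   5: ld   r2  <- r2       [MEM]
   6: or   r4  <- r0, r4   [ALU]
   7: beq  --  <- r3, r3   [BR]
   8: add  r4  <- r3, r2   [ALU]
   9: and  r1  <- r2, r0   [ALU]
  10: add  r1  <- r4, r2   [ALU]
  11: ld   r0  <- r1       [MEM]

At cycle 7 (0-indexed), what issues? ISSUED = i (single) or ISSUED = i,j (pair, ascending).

0. ld.MEM @i0  | no-port MEM/BR
1. blt.BR and.ALU @i1/i2  | dual
2. st.MEM @i3  | no-port MEM/MEM
3. st.MEM @i4  | no-port MEM/MEM
4. ld.MEM or.ALU @i5/i6  | dual
5. beq.BR add.ALU @i7/i8  | dual
6. and.ALU @i9  | WAW r1
7. add.ALU @i10  | RAW r1
8. ld.MEM @i11  | tail

ISSUED = 10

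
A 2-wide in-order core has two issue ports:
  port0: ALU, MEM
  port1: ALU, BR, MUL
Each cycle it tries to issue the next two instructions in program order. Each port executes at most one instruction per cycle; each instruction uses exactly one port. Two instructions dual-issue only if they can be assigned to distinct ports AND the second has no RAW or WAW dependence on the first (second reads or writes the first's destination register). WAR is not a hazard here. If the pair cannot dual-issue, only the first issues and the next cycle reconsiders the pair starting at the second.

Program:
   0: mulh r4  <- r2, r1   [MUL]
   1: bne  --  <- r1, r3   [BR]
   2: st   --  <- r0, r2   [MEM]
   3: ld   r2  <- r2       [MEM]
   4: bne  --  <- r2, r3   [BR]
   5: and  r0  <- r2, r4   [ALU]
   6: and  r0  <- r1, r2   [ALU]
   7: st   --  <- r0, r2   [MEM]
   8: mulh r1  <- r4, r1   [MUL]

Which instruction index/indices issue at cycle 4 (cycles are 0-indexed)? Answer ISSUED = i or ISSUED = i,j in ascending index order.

ISSUED = 6

c0: i0 mulh.MUL  no-port MUL/BR
c1: i1&i2 bne.BR/st.MEM  dual
c2: i3 ld.MEM  RAW r2
c3: i4&i5 bne.BR/and.ALU  dual
c4: i6 and.ALU  RAW r0
c5: i7&i8 st.MEM/mulh.MUL  dual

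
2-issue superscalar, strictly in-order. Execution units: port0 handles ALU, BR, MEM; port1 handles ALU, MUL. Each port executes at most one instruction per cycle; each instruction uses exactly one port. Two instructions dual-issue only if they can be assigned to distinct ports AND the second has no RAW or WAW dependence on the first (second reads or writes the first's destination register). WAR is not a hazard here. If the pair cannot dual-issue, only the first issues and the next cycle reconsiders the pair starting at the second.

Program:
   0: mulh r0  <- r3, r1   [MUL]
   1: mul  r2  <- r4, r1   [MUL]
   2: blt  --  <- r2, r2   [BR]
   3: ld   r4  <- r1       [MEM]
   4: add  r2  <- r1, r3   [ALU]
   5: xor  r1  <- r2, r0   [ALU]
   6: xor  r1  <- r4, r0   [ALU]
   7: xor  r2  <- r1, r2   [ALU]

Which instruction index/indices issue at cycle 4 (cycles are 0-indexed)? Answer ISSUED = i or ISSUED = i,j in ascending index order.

0. mulh @i0  | no-port MUL/MUL
1. mul @i1  | RAW r2
2. blt @i2  | no-port BR/MEM
3. ld/add @i3&i4  | pair
4. xor @i5  | WAW r1
5. xor @i6  | RAW r1
6. xor @i7  | tail

ISSUED = 5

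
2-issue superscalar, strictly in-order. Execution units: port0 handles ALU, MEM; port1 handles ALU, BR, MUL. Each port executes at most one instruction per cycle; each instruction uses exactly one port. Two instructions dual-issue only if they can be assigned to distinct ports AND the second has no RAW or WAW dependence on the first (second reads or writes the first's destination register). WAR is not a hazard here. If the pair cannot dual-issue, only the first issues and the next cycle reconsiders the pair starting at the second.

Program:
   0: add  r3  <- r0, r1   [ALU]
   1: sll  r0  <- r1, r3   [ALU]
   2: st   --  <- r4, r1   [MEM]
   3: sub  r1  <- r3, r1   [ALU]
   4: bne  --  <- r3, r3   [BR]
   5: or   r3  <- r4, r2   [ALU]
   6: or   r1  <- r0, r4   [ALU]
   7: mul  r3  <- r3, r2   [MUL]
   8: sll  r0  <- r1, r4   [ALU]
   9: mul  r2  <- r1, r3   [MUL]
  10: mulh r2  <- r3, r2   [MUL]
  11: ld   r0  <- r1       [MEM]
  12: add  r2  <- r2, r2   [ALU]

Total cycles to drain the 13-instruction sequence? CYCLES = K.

CYCLES = 8

0. add @i0  | RAW r3
1. sll+st @i1&i2  | dual
2. sub+bne @i3&i4  | dual
3. or+or @i5&i6  | dual
4. mul+sll @i7&i8  | dual
5. mul @i9  | no-port MUL/MUL
6. mulh+ld @i10&i11  | dual
7. add @i12  | tail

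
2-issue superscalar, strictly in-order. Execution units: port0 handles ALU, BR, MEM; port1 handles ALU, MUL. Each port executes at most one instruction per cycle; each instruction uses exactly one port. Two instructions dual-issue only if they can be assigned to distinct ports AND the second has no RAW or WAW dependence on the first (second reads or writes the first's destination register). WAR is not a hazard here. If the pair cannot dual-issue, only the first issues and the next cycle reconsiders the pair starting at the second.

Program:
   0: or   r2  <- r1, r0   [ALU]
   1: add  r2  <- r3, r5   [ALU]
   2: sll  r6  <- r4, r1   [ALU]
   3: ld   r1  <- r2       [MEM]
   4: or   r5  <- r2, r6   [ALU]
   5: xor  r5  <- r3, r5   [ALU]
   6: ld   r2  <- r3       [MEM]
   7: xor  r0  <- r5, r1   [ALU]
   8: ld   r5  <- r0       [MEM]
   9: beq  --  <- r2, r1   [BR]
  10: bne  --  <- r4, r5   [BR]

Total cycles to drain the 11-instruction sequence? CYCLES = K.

#0 head=0: or.ALU i0 WAW r2
#1 head=1: add.ALU/sll.ALU i1+i2 2-wide
#2 head=3: ld.MEM/or.ALU i3+i4 2-wide
#3 head=5: xor.ALU/ld.MEM i5+i6 2-wide
#4 head=7: xor.ALU i7 RAW r0
#5 head=8: ld.MEM i8 no-port MEM/BR
#6 head=9: beq.BR i9 no-port BR/BR
#7 head=10: bne.BR i10 tail

CYCLES = 8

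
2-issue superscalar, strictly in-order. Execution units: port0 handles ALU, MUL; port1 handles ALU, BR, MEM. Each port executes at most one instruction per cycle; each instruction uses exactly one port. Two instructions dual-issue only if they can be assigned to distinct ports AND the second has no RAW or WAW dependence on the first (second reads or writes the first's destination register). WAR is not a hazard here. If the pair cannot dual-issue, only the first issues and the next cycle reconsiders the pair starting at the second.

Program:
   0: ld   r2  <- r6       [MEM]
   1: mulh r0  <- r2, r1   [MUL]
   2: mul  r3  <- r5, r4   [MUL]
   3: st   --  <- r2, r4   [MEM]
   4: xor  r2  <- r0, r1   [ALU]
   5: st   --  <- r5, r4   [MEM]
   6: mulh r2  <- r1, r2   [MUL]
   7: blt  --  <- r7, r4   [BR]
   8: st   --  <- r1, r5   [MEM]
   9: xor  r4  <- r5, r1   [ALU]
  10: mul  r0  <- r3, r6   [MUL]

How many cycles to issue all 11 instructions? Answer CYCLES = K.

  cy0 -> i0 (ld.MEM) RAW r2
  cy1 -> i1 (mulh.MUL) no-port MUL/MUL
  cy2 -> i2/i3 (mul.MUL st.MEM) 2-wide
  cy3 -> i4/i5 (xor.ALU st.MEM) 2-wide
  cy4 -> i6/i7 (mulh.MUL blt.BR) 2-wide
  cy5 -> i8/i9 (st.MEM xor.ALU) 2-wide
  cy6 -> i10 (mul.MUL) tail

CYCLES = 7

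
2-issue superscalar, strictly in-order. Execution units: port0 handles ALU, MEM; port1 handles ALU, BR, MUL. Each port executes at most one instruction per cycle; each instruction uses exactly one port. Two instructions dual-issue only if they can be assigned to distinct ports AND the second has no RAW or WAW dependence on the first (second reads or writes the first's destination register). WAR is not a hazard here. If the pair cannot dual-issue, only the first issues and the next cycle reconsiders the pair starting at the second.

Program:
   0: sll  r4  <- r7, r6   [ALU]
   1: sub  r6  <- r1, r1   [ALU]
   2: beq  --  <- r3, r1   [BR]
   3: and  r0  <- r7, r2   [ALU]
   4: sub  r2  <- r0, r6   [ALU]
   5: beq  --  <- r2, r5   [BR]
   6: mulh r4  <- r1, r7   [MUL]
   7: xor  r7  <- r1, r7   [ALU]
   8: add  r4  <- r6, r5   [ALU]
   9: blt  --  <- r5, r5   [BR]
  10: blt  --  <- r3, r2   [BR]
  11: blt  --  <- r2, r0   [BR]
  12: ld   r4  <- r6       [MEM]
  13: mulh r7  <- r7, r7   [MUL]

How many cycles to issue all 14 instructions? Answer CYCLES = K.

t=0 i0&i1:sll+sub ; 2-wide
t=1 i2&i3:beq+and ; 2-wide
t=2 i4:sub ; RAW r2
t=3 i5:beq ; no-port BR/MUL
t=4 i6&i7:mulh+xor ; 2-wide
t=5 i8&i9:add+blt ; 2-wide
t=6 i10:blt ; no-port BR/BR
t=7 i11&i12:blt+ld ; 2-wide
t=8 i13:mulh ; tail

CYCLES = 9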